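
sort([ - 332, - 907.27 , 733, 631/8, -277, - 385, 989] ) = [ - 907.27, - 385, - 332, - 277, 631/8,733 , 989]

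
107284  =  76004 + 31280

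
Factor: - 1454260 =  - 2^2*5^1*19^1*43^1*89^1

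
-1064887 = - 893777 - 171110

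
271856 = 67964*4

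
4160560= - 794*( - 5240)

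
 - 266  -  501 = - 767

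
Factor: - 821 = -821^1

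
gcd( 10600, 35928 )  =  8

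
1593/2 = 1593/2 = 796.50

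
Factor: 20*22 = 2^3*5^1*11^1 = 440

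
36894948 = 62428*591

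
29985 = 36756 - 6771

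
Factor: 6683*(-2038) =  - 13619954=- 2^1*41^1*163^1*1019^1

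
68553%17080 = 233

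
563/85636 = 563/85636 = 0.01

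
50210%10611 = 7766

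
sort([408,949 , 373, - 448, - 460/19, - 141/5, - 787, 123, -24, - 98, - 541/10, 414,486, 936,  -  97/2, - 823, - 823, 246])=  [-823, - 823, - 787, - 448, - 98, - 541/10, - 97/2 , - 141/5, - 460/19 ,  -  24,123,246,373,408, 414, 486, 936, 949 ] 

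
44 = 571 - 527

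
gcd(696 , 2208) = 24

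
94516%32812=28892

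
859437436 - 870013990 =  - 10576554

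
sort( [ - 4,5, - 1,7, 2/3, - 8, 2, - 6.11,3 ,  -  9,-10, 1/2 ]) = [ - 10, - 9, - 8,-6.11,-4, - 1, 1/2,2/3,2,  3, 5, 7 ] 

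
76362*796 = 60784152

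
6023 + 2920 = 8943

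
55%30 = 25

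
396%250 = 146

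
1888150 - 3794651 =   -  1906501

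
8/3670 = 4/1835 = 0.00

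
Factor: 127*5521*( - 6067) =-127^1*5521^1*6067^1 = - 4253980189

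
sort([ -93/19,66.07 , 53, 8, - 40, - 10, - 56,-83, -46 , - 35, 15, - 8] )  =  [ - 83, - 56, - 46, - 40 , - 35, -10,-8,- 93/19,8, 15,53 , 66.07 ] 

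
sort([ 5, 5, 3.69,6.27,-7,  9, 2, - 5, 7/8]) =[-7, - 5, 7/8,2, 3.69, 5, 5,  6.27,9]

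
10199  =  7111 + 3088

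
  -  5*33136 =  - 165680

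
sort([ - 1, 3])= [-1, 3 ]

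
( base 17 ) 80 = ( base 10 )136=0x88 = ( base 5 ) 1021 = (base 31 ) 4c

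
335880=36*9330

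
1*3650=3650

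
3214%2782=432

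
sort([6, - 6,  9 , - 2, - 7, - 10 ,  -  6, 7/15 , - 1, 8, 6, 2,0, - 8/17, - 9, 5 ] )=[-10, - 9, - 7,-6, - 6,- 2 , - 1, -8/17 , 0,7/15, 2, 5 , 6,6,8,  9]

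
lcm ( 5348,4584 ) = 32088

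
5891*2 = 11782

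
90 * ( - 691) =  - 62190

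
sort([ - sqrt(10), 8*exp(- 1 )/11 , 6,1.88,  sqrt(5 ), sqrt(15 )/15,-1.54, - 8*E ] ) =[ - 8*E,-sqrt(10 ),-1.54, sqrt( 15)/15, 8*exp ( - 1)/11,1.88,sqrt( 5 ), 6 ]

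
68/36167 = 68/36167 = 0.00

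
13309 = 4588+8721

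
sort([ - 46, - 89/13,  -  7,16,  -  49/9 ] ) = [ - 46,-7, - 89/13,-49/9,16 ] 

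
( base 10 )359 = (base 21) h2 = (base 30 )bt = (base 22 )g7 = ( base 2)101100111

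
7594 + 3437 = 11031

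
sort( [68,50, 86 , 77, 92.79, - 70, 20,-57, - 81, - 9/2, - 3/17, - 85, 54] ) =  [ - 85,  -  81, - 70, - 57, - 9/2,-3/17,20, 50, 54, 68, 77, 86,92.79] 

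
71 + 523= 594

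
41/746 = 41/746 = 0.05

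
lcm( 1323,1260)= 26460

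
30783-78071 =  - 47288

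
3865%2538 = 1327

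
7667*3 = 23001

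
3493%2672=821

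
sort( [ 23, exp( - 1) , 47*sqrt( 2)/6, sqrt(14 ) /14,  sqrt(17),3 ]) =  [ sqrt(14 ) /14,exp( - 1), 3, sqrt(17 ),47  *sqrt( 2 ) /6 , 23 ]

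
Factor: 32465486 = 2^1*16232743^1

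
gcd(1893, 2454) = 3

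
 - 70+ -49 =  - 119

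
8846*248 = 2193808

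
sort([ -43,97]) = [ - 43, 97]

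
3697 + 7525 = 11222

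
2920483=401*7283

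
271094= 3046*89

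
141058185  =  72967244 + 68090941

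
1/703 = 1/703 = 0.00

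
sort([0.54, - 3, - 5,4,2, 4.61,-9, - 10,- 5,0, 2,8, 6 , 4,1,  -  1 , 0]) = [-10,  -  9, - 5, - 5, - 3, - 1,0,0,0.54, 1,2, 2, 4 , 4,4.61,6,8 ] 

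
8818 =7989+829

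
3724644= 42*88682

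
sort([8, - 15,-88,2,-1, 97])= [-88,-15,  -  1, 2  ,  8 , 97]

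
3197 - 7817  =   - 4620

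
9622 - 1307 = 8315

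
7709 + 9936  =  17645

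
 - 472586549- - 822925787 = 350339238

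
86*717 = 61662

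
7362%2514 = 2334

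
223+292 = 515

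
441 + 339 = 780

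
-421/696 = - 1 + 275/696 = -0.60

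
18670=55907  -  37237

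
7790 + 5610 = 13400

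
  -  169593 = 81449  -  251042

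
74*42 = 3108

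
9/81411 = 3/27137 = 0.00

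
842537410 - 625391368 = 217146042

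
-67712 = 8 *(  -  8464 )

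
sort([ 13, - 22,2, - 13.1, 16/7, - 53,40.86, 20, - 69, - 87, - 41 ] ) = [ - 87, - 69, - 53, - 41, - 22,-13.1, 2, 16/7, 13, 20, 40.86]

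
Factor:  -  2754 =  - 2^1 * 3^4 * 17^1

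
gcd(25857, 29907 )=9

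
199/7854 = 199/7854 =0.03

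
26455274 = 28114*941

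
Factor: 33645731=7^1*613^1*7841^1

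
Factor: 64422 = 2^1*3^3*1193^1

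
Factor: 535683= 3^1*178561^1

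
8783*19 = 166877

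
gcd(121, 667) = 1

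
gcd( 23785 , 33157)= 71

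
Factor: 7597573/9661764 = 2^( - 2) * 3^( - 1)*7^ ( - 1)*31^1*115021^( - 1 )*245083^1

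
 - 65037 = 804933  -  869970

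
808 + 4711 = 5519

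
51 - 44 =7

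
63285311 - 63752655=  - 467344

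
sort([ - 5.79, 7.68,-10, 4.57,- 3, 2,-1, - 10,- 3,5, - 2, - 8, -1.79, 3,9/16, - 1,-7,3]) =[ - 10, - 10,-8,-7,  -  5.79, - 3,-3 , - 2,-1.79 , - 1,-1,9/16,  2 , 3, 3,4.57 , 5,7.68 ] 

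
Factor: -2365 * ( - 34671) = 3^1 * 5^1*7^1*11^1*  13^1 * 43^1*127^1  =  81996915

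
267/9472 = 267/9472  =  0.03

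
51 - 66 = -15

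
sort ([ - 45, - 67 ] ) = [ - 67,-45 ] 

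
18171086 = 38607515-20436429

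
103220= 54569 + 48651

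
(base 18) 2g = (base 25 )22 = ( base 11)48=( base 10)52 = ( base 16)34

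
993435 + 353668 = 1347103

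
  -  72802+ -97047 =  - 169849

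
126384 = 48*2633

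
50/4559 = 50/4559 = 0.01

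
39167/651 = 60 + 107/651 = 60.16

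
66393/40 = 1659 + 33/40 = 1659.83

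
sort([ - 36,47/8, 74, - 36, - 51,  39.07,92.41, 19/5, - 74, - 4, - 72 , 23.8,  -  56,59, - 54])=[  -  74, - 72,  -  56, - 54, - 51, -36, - 36, - 4,19/5, 47/8 , 23.8,  39.07,59,  74, 92.41 ]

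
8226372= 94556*87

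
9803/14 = 700+ 3/14 = 700.21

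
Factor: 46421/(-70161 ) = -3^( -1 )*7^ (  -  1 )*13^(-1) * 61^1*257^( - 1 ) * 761^1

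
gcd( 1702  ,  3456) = 2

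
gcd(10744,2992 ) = 136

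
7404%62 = 26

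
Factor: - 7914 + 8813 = 899 = 29^1 * 31^1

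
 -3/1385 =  - 3/1385 =-  0.00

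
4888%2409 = 70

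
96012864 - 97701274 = -1688410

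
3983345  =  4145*961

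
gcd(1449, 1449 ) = 1449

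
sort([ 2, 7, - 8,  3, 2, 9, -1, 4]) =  [ - 8,-1,  2, 2 , 3,4,  7, 9 ] 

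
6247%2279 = 1689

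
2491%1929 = 562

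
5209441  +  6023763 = 11233204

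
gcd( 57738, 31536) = 6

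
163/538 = 163/538   =  0.30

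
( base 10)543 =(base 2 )1000011111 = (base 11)454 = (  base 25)LI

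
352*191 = 67232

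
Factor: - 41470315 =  - 5^1*1901^1*4363^1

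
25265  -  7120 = 18145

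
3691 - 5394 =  - 1703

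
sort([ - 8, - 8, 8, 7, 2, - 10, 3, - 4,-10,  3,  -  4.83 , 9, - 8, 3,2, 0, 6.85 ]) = [  -  10, - 10, - 8, -8, - 8, - 4.83,  -  4,0, 2, 2, 3, 3, 3, 6.85, 7, 8,9] 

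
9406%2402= 2200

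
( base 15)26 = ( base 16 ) 24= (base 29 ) 17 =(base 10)36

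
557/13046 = 557/13046 = 0.04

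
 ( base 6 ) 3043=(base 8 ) 1243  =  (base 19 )1GA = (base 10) 675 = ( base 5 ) 10200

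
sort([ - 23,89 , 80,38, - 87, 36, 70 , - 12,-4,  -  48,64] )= [ - 87, - 48, - 23  , - 12, - 4, 36,38, 64,70, 80, 89] 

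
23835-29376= -5541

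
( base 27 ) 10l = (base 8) 1356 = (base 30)p0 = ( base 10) 750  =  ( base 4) 23232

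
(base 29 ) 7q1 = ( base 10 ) 6642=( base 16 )19F2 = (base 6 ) 50430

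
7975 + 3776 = 11751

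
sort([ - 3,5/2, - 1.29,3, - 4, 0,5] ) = [ - 4, - 3,  -  1.29 , 0,5/2,3, 5] 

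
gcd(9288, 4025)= 1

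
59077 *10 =590770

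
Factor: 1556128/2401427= 2^5*6947^1*343061^( - 1 ) = 222304/343061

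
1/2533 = 1/2533=   0.00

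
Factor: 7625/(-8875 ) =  - 61^1*71^( - 1 ) = - 61/71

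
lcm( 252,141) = 11844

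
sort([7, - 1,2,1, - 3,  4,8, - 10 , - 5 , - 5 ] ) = [ - 10, - 5,  -  5, - 3,- 1 , 1 , 2,4,7 , 8 ]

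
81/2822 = 81/2822 = 0.03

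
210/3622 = 105/1811 = 0.06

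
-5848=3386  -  9234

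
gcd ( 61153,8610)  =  1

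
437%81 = 32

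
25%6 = 1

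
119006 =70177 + 48829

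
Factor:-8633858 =-2^1*17^1*253937^1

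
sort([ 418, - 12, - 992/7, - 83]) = [-992/7 ,  -  83, - 12,  418] 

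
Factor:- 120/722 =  - 2^2*3^1*5^1*19^(  -  2) = - 60/361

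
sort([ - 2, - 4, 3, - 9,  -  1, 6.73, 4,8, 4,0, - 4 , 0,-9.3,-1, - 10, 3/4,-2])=[ - 10, - 9.3 , - 9, - 4 , - 4, - 2 , - 2, - 1,  -  1,  0, 0,3/4, 3,4,  4, 6.73, 8] 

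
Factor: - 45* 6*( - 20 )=5400= 2^3*3^3 * 5^2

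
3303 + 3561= 6864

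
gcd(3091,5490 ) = 1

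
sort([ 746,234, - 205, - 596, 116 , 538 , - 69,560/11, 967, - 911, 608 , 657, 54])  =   [-911, - 596, - 205, - 69,560/11, 54 , 116,234, 538, 608, 657,746,967 ] 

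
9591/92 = 104+1/4 = 104.25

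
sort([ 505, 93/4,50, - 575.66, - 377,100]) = [-575.66, - 377 , 93/4,50,100,505 ] 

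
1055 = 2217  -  1162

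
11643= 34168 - 22525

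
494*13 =6422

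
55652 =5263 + 50389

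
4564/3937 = 4564/3937 = 1.16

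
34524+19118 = 53642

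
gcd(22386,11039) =7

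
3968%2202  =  1766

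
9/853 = 9/853 =0.01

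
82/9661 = 82/9661=0.01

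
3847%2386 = 1461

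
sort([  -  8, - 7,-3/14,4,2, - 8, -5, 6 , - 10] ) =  [ - 10,- 8, - 8, - 7, - 5, - 3/14,2, 4,6 ] 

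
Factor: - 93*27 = - 2511 = -3^4*31^1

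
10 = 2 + 8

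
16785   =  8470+8315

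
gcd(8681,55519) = 1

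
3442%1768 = 1674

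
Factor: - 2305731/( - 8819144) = 2^ ( - 3 )*3^1* 131^1*5867^1*1102393^ ( - 1 )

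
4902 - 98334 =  - 93432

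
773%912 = 773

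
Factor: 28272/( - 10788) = -76/29 = -2^2*19^1 * 29^( -1 ) 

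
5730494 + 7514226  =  13244720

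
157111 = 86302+70809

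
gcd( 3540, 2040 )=60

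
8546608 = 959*8912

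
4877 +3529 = 8406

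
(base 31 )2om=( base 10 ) 2688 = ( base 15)be3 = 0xA80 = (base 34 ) 2B2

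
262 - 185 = 77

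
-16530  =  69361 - 85891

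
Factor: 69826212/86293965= 23275404/28764655 = 2^2*3^3 * 5^( - 1 )*61^1*487^( - 1 )*3533^1*11813^( - 1 )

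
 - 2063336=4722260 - 6785596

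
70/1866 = 35/933 = 0.04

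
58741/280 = 209 + 221/280 = 209.79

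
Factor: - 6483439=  - 769^1*8431^1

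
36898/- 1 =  - 36898/1 = - 36898.00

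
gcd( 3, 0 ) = 3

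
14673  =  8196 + 6477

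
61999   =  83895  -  21896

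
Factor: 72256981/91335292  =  2^(-2) * 19^1*3802999^1*22833823^ ( - 1)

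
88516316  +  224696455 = 313212771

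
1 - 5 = -4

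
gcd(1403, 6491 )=1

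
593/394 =593/394=   1.51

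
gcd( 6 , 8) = 2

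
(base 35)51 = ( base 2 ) 10110000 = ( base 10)176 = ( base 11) 150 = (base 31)5l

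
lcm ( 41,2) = 82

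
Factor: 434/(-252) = - 31/18 = -  2^(-1)*3^( - 2 )*31^1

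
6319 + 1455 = 7774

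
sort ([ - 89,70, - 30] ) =[ - 89 , - 30,70]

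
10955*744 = 8150520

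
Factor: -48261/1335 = -16087/445 =-5^( - 1) * 89^(- 1)*16087^1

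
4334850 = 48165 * 90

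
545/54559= 545/54559=0.01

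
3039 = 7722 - 4683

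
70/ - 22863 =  - 1 + 22793/22863 = - 0.00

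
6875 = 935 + 5940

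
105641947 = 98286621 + 7355326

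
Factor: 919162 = 2^1*251^1*1831^1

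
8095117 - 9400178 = - 1305061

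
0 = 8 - 8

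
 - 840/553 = - 2 + 38/79  =  - 1.52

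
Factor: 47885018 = 2^1  *31^1*772339^1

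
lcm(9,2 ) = 18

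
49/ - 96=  - 1 + 47/96 = - 0.51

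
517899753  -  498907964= 18991789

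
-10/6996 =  - 1+ 3493/3498=- 0.00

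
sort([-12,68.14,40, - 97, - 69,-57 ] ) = [  -  97,  -  69, - 57, -12,40, 68.14] 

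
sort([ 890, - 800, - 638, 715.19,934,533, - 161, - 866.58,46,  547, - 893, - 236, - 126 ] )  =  [ - 893,  -  866.58,  -  800, - 638, - 236, - 161,  -  126, 46,533 , 547,715.19,890,  934]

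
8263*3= 24789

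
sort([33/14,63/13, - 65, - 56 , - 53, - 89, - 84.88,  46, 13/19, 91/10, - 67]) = [ - 89,  -  84.88, - 67, - 65,  -  56,-53,13/19,33/14,63/13, 91/10,46 ]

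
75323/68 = 75323/68 = 1107.69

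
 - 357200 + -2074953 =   -  2432153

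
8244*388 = 3198672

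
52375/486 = 52375/486 = 107.77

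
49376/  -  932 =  - 12344/233 =- 52.98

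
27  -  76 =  -49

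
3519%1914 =1605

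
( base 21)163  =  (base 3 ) 210010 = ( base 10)570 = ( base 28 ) ka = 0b1000111010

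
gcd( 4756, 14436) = 4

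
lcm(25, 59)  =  1475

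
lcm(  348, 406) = 2436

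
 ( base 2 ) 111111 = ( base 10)63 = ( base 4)333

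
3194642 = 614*5203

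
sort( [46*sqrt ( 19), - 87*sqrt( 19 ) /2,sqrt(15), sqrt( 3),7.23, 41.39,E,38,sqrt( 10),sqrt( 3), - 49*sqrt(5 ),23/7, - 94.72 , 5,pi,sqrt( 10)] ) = [ - 87*sqrt(19) /2, - 49*sqrt (5 ),  -  94.72,sqrt(  3),sqrt(3 ),E,pi,sqrt( 10),sqrt(10), 23/7 , sqrt( 15),  5, 7.23, 38,41.39,46*sqrt(19)] 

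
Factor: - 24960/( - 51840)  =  13/27  =  3^( - 3 )*13^1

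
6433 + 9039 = 15472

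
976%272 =160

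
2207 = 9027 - 6820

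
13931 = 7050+6881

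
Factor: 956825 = 5^2*38273^1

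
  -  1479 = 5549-7028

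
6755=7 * 965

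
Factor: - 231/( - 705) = 5^( - 1)*7^1*11^1*47^( - 1) = 77/235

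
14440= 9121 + 5319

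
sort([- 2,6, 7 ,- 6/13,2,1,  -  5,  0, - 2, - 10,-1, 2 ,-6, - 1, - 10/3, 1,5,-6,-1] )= [ - 10, - 6, - 6, - 5, - 10/3, - 2,-2, - 1,- 1,- 1 , - 6/13,0,1, 1, 2, 2,5,6,7 ]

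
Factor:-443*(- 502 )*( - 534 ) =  - 2^2*3^1*89^1*251^1*443^1 = - 118754124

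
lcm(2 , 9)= 18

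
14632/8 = 1829 = 1829.00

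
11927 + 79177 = 91104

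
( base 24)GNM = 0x263e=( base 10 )9790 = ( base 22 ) k50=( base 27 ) DBG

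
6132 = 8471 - 2339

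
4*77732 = 310928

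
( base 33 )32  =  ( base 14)73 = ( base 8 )145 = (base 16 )65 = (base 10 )101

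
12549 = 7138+5411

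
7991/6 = 1331 + 5/6 = 1331.83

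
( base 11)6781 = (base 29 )AHJ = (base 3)110020110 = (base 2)10001011011010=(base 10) 8922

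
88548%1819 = 1236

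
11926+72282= 84208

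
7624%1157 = 682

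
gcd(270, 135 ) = 135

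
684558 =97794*7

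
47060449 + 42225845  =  89286294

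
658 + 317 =975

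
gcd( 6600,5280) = 1320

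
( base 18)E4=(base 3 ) 100111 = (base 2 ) 100000000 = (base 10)256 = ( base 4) 10000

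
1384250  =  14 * 98875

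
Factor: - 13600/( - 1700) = 8= 2^3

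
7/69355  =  7/69355=0.00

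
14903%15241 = 14903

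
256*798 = 204288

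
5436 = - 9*( - 604) 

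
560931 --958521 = 1519452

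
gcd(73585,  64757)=1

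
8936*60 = 536160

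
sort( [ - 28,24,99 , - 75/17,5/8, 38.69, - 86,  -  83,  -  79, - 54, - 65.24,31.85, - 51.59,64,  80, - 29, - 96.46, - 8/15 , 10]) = [ - 96.46, - 86, - 83, - 79,- 65.24  , - 54, - 51.59, -29, - 28,-75/17, - 8/15, 5/8, 10, 24, 31.85, 38.69, 64,  80, 99]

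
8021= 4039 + 3982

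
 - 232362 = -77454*3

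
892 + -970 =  - 78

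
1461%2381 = 1461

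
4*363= 1452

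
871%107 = 15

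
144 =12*12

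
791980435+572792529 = 1364772964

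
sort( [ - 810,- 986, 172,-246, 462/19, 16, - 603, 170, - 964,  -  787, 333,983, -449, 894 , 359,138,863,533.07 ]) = [ -986,-964, - 810, - 787, - 603, - 449, - 246, 16,462/19, 138, 170, 172, 333, 359,533.07 , 863,894,983 ]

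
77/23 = 3 + 8/23=3.35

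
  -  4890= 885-5775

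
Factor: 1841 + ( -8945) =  - 2^6 * 3^1 * 37^1 = - 7104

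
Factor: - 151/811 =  - 151^1* 811^( - 1)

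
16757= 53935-37178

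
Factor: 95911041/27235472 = 2^ (-4 )*3^1 * 11^( - 1)*1481^1*21587^1*154747^( - 1)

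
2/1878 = 1/939 = 0.00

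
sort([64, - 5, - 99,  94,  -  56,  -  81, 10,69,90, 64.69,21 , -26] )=[ - 99,-81,- 56, - 26 , - 5,10,21, 64, 64.69,69,90,94]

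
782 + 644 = 1426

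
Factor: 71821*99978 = 7180519938 = 2^1*3^1*19^1*877^1 *71821^1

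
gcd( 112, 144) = 16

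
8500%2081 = 176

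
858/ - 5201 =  - 858/5201 = - 0.16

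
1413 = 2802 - 1389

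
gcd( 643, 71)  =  1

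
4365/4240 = 873/848= 1.03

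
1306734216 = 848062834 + 458671382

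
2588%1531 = 1057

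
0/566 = 0 = 0.00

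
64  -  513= - 449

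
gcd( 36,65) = 1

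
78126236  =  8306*9406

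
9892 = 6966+2926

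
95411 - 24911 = 70500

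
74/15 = 4  +  14/15 = 4.93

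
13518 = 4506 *3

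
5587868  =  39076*143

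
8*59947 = 479576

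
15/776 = 15/776 = 0.02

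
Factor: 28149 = 3^1*11^1  *853^1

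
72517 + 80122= 152639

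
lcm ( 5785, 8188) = 532220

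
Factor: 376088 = 2^3*53^1*887^1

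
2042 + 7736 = 9778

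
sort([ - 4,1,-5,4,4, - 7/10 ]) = [ - 5,-4, - 7/10,1,4, 4 ] 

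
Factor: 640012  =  2^2 * 43^1 * 61^2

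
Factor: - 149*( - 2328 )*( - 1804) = - 2^5*3^1*11^1*41^1*97^1*149^1 = - 625757088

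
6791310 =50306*135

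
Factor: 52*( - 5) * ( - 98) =25480=2^3*5^1*7^2*13^1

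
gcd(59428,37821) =1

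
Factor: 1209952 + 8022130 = 2^1 *109^1 *42349^1 = 9232082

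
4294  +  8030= 12324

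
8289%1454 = 1019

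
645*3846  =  2480670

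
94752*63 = 5969376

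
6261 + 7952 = 14213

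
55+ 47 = 102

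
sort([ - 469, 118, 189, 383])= [ - 469, 118, 189,383 ] 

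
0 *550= 0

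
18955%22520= 18955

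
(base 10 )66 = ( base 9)73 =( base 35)1V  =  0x42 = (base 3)2110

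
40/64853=40/64853 = 0.00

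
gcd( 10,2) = 2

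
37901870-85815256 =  -47913386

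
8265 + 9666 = 17931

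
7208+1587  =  8795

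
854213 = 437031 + 417182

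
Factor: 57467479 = 43^1*1336453^1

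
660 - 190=470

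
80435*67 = 5389145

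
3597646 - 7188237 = -3590591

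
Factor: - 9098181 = -3^2 * 101^1*10009^1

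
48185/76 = 634  +  1/76 = 634.01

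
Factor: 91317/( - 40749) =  - 30439/13583= - 17^( - 2)*47^( - 1 )*61^1*499^1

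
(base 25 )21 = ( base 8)63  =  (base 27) 1o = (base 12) 43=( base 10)51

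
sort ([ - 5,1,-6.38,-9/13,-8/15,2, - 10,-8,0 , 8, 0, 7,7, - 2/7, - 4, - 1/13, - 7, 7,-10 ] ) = [ - 10, - 10, - 8, - 7, - 6.38,-5, - 4,-9/13, - 8/15, - 2/7,-1/13,0,0 , 1,2,  7, 7,7,8 ]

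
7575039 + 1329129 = 8904168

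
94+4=98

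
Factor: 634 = 2^1*317^1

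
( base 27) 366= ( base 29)2n6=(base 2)100100110011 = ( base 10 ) 2355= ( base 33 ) 25c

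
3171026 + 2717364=5888390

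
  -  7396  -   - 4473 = -2923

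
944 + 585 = 1529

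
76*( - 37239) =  - 2830164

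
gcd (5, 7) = 1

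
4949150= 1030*4805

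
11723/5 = 11723/5=2344.60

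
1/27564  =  1/27564 = 0.00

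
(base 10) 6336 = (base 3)22200200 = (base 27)8ii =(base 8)14300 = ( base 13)2b65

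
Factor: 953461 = 157^1 * 6073^1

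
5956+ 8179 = 14135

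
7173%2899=1375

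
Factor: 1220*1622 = 2^3 * 5^1*61^1*811^1 = 1978840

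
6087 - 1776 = 4311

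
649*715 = 464035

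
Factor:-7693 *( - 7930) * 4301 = 262384612490= 2^1*5^1*7^2*11^1*13^1 * 17^1*23^1 * 61^1  *157^1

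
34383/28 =1227 + 27/28 = 1227.96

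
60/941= 60/941 = 0.06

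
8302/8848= 593/632 =0.94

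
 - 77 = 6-83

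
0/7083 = 0 = 0.00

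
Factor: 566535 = 3^1*5^1*179^1 * 211^1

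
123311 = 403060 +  - 279749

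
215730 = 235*918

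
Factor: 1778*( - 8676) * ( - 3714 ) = 57291896592 =2^4*3^3*7^1*127^1*241^1 *619^1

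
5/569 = 5/569 = 0.01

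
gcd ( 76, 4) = 4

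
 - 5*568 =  - 2840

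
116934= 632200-515266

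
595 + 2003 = 2598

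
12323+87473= 99796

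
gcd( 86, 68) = 2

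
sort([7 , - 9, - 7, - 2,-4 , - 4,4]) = [ - 9, - 7, - 4, -4, - 2, 4,7]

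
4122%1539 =1044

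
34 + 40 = 74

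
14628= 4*3657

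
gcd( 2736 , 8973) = 9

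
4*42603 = 170412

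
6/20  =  3/10= 0.30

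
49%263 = 49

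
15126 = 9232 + 5894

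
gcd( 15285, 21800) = 5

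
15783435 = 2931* 5385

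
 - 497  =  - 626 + 129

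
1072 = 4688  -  3616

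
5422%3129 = 2293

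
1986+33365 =35351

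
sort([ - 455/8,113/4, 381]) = [ - 455/8,113/4,381]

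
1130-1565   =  -435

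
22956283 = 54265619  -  31309336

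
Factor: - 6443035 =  - 5^1*1288607^1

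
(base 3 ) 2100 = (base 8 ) 77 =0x3F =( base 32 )1v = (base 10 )63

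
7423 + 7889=15312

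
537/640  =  537/640 = 0.84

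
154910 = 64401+90509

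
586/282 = 2+11/141=2.08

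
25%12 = 1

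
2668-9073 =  - 6405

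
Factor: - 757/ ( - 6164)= 2^( - 2)*23^ ( - 1)*67^(  -  1 )*757^1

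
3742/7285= 3742/7285  =  0.51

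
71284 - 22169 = 49115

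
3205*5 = 16025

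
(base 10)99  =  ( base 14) 71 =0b1100011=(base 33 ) 30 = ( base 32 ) 33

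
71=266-195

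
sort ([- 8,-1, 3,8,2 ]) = [ - 8,  -  1 , 2, 3,8]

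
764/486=382/243 = 1.57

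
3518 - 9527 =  - 6009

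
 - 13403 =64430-77833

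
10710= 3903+6807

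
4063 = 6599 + -2536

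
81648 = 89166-7518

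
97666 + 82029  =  179695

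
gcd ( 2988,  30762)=18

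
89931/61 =1474 + 17/61 = 1474.28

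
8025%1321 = 99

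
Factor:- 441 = -3^2*7^2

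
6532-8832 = -2300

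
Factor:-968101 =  - 968101^1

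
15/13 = 15/13=1.15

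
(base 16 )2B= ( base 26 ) 1h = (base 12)37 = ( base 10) 43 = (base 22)1l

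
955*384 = 366720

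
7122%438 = 114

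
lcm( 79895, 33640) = 639160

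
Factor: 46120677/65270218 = 2^ (-1)*3^1*13^( - 1 )*17^1*47^1*71^1 * 227^(-1)*271^1*11059^( - 1)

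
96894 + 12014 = 108908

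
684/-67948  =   - 1 + 16816/16987 = -0.01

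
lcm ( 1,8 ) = 8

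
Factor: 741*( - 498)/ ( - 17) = 369018/17 = 2^1*3^2*13^1* 17^ ( - 1 )*19^1*83^1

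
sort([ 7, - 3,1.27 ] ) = [ - 3, 1.27, 7]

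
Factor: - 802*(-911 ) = 730622 = 2^1*401^1*911^1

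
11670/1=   11670= 11670.00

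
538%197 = 144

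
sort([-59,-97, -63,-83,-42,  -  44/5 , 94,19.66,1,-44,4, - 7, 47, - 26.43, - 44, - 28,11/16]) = [ - 97,-83,- 63,  -  59,-44, - 44, - 42, - 28, - 26.43,  -  44/5, - 7, 11/16, 1 , 4,19.66, 47,94]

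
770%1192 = 770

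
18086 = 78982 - 60896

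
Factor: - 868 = -2^2*7^1 * 31^1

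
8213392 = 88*93334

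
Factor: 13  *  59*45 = 3^2*5^1 * 13^1*59^1 = 34515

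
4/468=1/117  =  0.01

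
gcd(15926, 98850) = 2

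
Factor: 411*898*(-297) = - 109616166 = - 2^1 * 3^4*11^1*137^1*449^1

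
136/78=68/39 = 1.74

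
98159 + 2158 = 100317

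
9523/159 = 9523/159 = 59.89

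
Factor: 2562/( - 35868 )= - 2^(- 1) * 7^( - 1 ) = -1/14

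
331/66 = 5+1/66= 5.02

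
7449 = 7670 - 221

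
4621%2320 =2301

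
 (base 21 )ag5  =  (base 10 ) 4751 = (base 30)58B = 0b1001010001111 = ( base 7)16565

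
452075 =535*845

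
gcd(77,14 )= 7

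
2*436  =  872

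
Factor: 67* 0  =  0 =0^1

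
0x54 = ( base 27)33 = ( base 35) 2E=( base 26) 36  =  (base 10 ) 84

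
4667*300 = 1400100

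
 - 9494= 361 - 9855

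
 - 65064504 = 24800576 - 89865080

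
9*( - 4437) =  - 39933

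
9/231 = 3/77 = 0.04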